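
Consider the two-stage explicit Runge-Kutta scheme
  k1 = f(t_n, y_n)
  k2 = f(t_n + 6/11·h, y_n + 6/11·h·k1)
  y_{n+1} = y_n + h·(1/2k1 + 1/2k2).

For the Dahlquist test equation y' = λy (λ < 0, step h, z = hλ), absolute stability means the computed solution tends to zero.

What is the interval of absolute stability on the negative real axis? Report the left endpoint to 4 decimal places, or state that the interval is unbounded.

Test eqn y'=λy, z=hλ:
  k1=λy_n ⇒ h·k1=z·y_n;  k2=λ(1+6/11z)y_n ⇒ h·k2=z(1+6/11z)y_n
  y_{n+1}/y_n = 1 + 1/2z + 1/2z(1+6/11z) = 1 + z + 3/11z²
  ⇒ R(z) = 1 + z + 3/11z².

Solve |R(x)|<1 on ℝ⁻.
x=-1.52: |R|=0.1101
R=1: x+3/11x²=0 ⇒ x=−11/3=-3.6667; min R=1−1/(4·3/11)=0.0833>−1
Confirm numerically:
  x=-3.139: |R|=0.54827 <1
  x=-3.070: |R|=0.50043 <1
  x=-1.876: |R|=0.08383 <1
  x=-1.576: |R|=0.10139 <1
  x=-4.029: |R|=1.39814 >1
  x=-3.873: |R|=1.21794 >1
  x=-3.789: |R|=1.12641 >1
Interval (-3.6667, 0).

z∈(-3.6667,0).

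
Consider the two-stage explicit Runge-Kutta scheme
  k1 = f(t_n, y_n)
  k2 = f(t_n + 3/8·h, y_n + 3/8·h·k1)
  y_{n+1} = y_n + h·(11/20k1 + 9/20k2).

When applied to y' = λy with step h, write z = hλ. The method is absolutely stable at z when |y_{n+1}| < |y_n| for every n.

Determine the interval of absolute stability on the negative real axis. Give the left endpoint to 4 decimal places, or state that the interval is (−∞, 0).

(-5.9259, 0).

On y'=λy, z=hλ:
  k1=λy_n ⇒ h·k1=z·y_n;  k2=λ(1+3/8z)y_n ⇒ h·k2=z(1+3/8z)y_n
  y_{n+1}/y_n = 1 + 11/20z + 9/20z(1+3/8z) = 1 + z + 27/160z²
  so R(z) = 1 + z + 27/160z².

Solve |R(x)|<1 on ℝ⁻.
x=-0.77: |R|=0.3301
R=1: x+27/160x²=0 ⇒ x=−160/27=-5.9259; min R=1−1/(4·27/160)=-0.4815>−1
Confirm numerically:
  x=-5.442: |R|=0.55559 <1
  x=-5.291: |R|=0.43310 <1
  x=-4.057: |R|=0.27950 <1
  x=-6.292: |R|=1.38869 >1
  x=-5.996: |R|=1.07090 >1
Stable set (-5.9259, 0).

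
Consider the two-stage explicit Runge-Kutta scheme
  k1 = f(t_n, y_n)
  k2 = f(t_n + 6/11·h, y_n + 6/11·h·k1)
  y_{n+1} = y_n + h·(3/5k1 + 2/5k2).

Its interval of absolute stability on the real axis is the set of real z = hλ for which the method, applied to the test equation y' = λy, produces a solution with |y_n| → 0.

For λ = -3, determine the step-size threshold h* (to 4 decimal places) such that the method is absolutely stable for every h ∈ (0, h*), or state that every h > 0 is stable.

(-4.5833,0); λ=-3 ⇒ h* = (55/12)/3 = 1.5278.

Set f=λy, z=hλ:
  k1=λy_n ⇒ h·k1=z·y_n;  k2=λ(1+6/11z)y_n ⇒ h·k2=z(1+6/11z)y_n
  y_{n+1}/y_n = 1 + 3/5z + 2/5z(1+6/11z) = 1 + z + 12/55z²
  R(z) = 1 + z + 12/55z².

Solve |R(x)|<1 on ℝ⁻.
x=-1.16: |R|=0.1336
R=1: x+12/55x²=0 ⇒ x=−55/12=-4.5833; min R=1−1/(4·12/55)=-0.1458>−1
Confirm numerically:
  x=-4.490: |R|=0.90857 <1
  x=-4.452: |R|=0.87243 <1
  x=-3.056: |R|=0.01837 <1
  x=-4.877: |R|=1.31248 >1
  x=-4.713: |R|=1.13334 >1
Interval (-4.5833, 0).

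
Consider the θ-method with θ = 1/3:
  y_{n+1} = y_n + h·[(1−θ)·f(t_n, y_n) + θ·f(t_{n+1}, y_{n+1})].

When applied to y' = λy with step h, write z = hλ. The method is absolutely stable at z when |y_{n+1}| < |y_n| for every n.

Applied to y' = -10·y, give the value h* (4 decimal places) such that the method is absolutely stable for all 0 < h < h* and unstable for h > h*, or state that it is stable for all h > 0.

Set f=λy, z=hλ:
  y_{n+1} = y_n + z·[2/3·y_n + 1/3·y_{n+1}] ⇒ (1 − 1/3z)y_{n+1} = (1 + 2/3z)y_n
  R(z) = (1 + 2/3z)/(1 − 1/3z).

Solve |R(x)|<1 on ℝ⁻.
x=-1.33: |R|=0.0785
R=−1: 1+2/3x = −1+1/3x ⇒ -1/3x=2 ⇒ x=2/(-1/3)=-6.0000
Confirm numerically:
  x=-5.868: |R|=0.98512 <1
  x=-5.817: |R|=0.97924 <1
  x=-5.206: |R|=0.90324 <1
  x=-5.023: |R|=0.87823 <1
  x=-6.454: |R|=1.04802 >1
  x=-6.334: |R|=1.03578 >1
  x=-6.215: |R|=1.02333 >1
Interval (-6.0000, 0).

(-6.0000,0); λ=-10 ⇒ h* = (6)/10 = 0.6000.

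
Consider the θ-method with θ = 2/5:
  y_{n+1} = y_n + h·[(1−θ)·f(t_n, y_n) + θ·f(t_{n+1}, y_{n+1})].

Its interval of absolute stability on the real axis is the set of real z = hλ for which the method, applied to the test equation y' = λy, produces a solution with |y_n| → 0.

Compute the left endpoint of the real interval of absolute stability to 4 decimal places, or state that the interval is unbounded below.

Test eqn y'=λy, z=hλ:
  y_{n+1} = y_n + z·[3/5·y_n + 2/5·y_{n+1}] ⇒ (1 − 2/5z)y_{n+1} = (1 + 3/5z)y_n
  Hence R(z) = (1 + 3/5z)/(1 − 2/5z).

Find x<0 with |R(x)|<1.
x=-0.63: |R|=0.4968
R=−1: 1+3/5x = −1+2/5x ⇒ -1/5x=2 ⇒ x=2/(-1/5)=-10.0000
Confirm numerically:
  x=-8.331: |R|=0.92295 <1
  x=-8.168: |R|=0.91414 <1
  x=-7.453: |R|=0.87205 <1
  x=-10.463: |R|=1.01786 >1
  x=-10.277: |R|=1.01084 >1
Stable set (-10.0000, 0).

left endpoint -10.0000.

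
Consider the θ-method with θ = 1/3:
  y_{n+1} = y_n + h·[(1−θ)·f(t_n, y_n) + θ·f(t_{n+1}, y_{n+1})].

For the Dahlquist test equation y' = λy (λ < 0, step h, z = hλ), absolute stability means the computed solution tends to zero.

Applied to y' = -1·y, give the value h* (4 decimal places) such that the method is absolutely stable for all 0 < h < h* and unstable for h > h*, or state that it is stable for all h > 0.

On y'=λy, z=hλ:
  y_{n+1} = y_n + z·[2/3·y_n + 1/3·y_{n+1}] ⇒ (1 − 1/3z)y_{n+1} = (1 + 2/3z)y_n
  so R(z) = (1 + 2/3z)/(1 − 1/3z).

Solve |R(x)|<1 on ℝ⁻.
x=-1.77: |R|=0.1132
R=−1: 1+2/3x = −1+1/3x ⇒ -1/3x=2 ⇒ x=2/(-1/3)=-6.0000
Confirm numerically:
  x=-5.664: |R|=0.96122 <1
  x=-5.194: |R|=0.90164 <1
  x=-2.520: |R|=0.36957 <1
  x=-6.493: |R|=1.05193 >1
  x=-6.335: |R|=1.03589 >1
  x=-6.042: |R|=1.00464 >1
Interval (-6.0000, 0).

(-6.0000,0); λ=-1 ⇒ h* = (6)/1 = 6.0000.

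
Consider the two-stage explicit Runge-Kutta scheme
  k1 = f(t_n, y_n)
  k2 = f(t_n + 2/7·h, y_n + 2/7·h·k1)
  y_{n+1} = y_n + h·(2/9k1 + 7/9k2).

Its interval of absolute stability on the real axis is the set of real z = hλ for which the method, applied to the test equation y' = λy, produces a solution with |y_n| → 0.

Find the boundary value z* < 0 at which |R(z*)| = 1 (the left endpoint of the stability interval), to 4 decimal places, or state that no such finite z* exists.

Test eqn y'=λy, z=hλ:
  k1=λy_n ⇒ h·k1=z·y_n;  k2=λ(1+2/7z)y_n ⇒ h·k2=z(1+2/7z)y_n
  y_{n+1}/y_n = 1 + 2/9z + 7/9z(1+2/7z) = 1 + z + 2/9z²
  so R(z) = 1 + z + 2/9z².

Boundary: |R(x)|=1, x<0.
x=-1.42: |R|=0.0281
R=1: x+2/9x²=0 ⇒ x=−9/2=-4.5000; min R=1−1/(4·2/9)=-0.1250>−1
Confirm numerically:
  x=-4.304: |R|=0.81254 <1
  x=-4.255: |R|=0.76834 <1
  x=-4.199: |R|=0.71913 <1
  x=-5.043: |R|=1.60852 >1
  x=-5.009: |R|=1.56657 >1
  x=-4.786: |R|=1.30418 >1
Interval (-4.5000, 0).

z* = -4.5000.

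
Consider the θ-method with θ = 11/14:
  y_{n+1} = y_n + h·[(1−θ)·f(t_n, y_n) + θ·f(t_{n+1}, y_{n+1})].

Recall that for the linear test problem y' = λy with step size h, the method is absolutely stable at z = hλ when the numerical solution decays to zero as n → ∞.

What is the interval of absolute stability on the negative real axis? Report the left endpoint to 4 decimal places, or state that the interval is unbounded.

unbounded; (−∞, 0).

Set f=λy, z=hλ:
  y_{n+1} = y_n + z·[3/14·y_n + 11/14·y_{n+1}] ⇒ (1 − 11/14z)y_{n+1} = (1 + 3/14z)y_n
  Hence R(z) = (1 + 3/14z)/(1 − 11/14z).

Solve |R(x)|<1 on ℝ⁻.
x=-0.49: |R|=0.6462
x=-2: |R|=0.2222
x=-10: |R|=0.1290
x=-100: |R|=0.2567
θ=11/14≥1/2 ⇒ |1+3/14x|<|1−11/14x| ∀x<0 ⇒ interval (−∞,0).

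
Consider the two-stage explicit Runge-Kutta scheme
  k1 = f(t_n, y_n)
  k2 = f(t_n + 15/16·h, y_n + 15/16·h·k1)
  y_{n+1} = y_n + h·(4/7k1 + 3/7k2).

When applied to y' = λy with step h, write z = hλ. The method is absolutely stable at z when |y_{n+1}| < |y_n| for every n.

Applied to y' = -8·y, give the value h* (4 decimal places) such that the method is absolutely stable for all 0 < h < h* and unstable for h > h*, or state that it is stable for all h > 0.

On y'=λy, z=hλ:
  k1=λy_n ⇒ h·k1=z·y_n;  k2=λ(1+15/16z)y_n ⇒ h·k2=z(1+15/16z)y_n
  y_{n+1}/y_n = 1 + 4/7z + 3/7z(1+15/16z) = 1 + z + 45/112z²
  Hence R(z) = 1 + z + 45/112z².

Solve |R(x)|<1 on ℝ⁻.
x=-1.27: |R|=0.3780
R=1: x+45/112x²=0 ⇒ x=−112/45=-2.4889; min R=1−1/(4·45/112)=0.3778>−1
Confirm numerically:
  x=-1.786: |R|=0.49561 <1
  x=-1.534: |R|=0.41146 <1
  x=-1.421: |R|=0.39030 <1
  x=-3.065: |R|=1.70947 >1
  x=-2.546: |R|=1.05842 >1
Interval (-2.4889, 0).

(-2.4889,0); λ=-8 ⇒ h* = (112/45)/8 = 0.3111.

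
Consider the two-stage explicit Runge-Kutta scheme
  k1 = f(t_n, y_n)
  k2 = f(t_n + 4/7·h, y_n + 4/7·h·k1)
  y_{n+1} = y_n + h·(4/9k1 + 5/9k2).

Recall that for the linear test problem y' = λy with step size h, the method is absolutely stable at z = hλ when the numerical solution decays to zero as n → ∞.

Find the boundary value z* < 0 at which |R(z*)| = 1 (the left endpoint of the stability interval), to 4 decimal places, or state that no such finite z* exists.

On y'=λy, z=hλ:
  k1=λy_n ⇒ h·k1=z·y_n;  k2=λ(1+4/7z)y_n ⇒ h·k2=z(1+4/7z)y_n
  y_{n+1}/y_n = 1 + 4/9z + 5/9z(1+4/7z) = 1 + z + 20/63z²
  ⇒ R(z) = 1 + z + 20/63z².

Boundary: |R(x)|=1, x<0.
x=-1.01: |R|=0.3138
R=1: x+20/63x²=0 ⇒ x=−63/20=-3.1500; min R=1−1/(4·20/63)=0.2125>−1
Confirm numerically:
  x=-2.766: |R|=0.66281 <1
  x=-2.312: |R|=0.38493 <1
  x=-1.799: |R|=0.22843 <1
  x=-3.501: |R|=1.39011 >1
  x=-3.305: |R|=1.16263 >1
Stable set (-3.1500, 0).

z* = -3.1500.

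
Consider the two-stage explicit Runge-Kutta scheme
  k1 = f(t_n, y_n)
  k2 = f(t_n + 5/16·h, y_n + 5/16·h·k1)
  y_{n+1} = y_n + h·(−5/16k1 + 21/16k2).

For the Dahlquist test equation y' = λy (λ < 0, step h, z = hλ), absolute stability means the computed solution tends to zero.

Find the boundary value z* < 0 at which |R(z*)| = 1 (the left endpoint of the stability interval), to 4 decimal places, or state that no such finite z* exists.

left endpoint -2.4381.

Test eqn y'=λy, z=hλ:
  k1=λy_n ⇒ h·k1=z·y_n;  k2=λ(1+5/16z)y_n ⇒ h·k2=z(1+5/16z)y_n
  y_{n+1}/y_n = 1 − 5/16z + 21/16z(1+5/16z) = 1 + z + 105/256z²
  Hence R(z) = 1 + z + 105/256z².

Find x<0 with |R(x)|<1.
x=-1.79: |R|=0.5242
R=1: x+105/256x²=0 ⇒ x=−256/105=-2.4381; min R=1−1/(4·105/256)=0.3905>−1
Confirm numerically:
  x=-2.346: |R|=0.91138 <1
  x=-1.620: |R|=0.45641 <1
  x=-1.391: |R|=0.40260 <1
  x=-2.881: |R|=1.52336 >1
  x=-2.747: |R|=1.34804 >1
  x=-2.746: |R|=1.34679 >1
Interval (-2.4381, 0).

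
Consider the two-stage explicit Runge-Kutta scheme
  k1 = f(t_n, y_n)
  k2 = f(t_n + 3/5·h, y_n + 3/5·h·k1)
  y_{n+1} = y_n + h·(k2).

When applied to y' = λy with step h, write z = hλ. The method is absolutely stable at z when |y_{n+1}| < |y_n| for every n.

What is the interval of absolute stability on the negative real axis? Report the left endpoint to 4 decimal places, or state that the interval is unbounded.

z∈(-1.6667,0).

Test eqn y'=λy, z=hλ:
  k1=λy_n ⇒ h·k1=z·y_n;  k2=λ(1+3/5z)y_n ⇒ h·k2=z(1+3/5z)y_n
  y_{n+1}/y_n = 1 + z(1+3/5z) = 1 + z + 3/5z²
  ⇒ R(z) = 1 + z + 3/5z².

Boundary: |R(x)|=1, x<0.
x=-0.86: |R|=0.5838
R=1: x+3/5x²=0 ⇒ x=−5/3=-1.6667; min R=1−1/(4·3/5)=0.5833>−1
Confirm numerically:
  x=-1.413: |R|=0.78494 <1
  x=-1.180: |R|=0.65544 <1
  x=-0.879: |R|=0.58458 <1
  x=-1.881: |R|=1.24190 >1
  x=-1.832: |R|=1.18173 >1
  x=-1.788: |R|=1.13017 >1
Stable set (-1.6667, 0).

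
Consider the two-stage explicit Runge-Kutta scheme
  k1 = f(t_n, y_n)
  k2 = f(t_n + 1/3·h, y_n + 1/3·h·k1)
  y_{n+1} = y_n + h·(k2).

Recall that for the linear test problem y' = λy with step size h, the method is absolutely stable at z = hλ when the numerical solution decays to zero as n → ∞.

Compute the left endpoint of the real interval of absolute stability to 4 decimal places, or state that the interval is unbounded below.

z* = -3.0000.

Set f=λy, z=hλ:
  k1=λy_n ⇒ h·k1=z·y_n;  k2=λ(1+1/3z)y_n ⇒ h·k2=z(1+1/3z)y_n
  y_{n+1}/y_n = 1 + z(1+1/3z) = 1 + z + 1/3z²
  ⇒ R(z) = 1 + z + 1/3z².

Solve |R(x)|<1 on ℝ⁻.
x=-1.58: |R|=0.2521
R=1: x+1/3x²=0 ⇒ x=−3=-3.0000; min R=1−1/(4·1/3)=0.2500>−1
Confirm numerically:
  x=-2.955: |R|=0.95567 <1
  x=-2.044: |R|=0.34865 <1
  x=-1.477: |R|=0.25018 <1
  x=-3.335: |R|=1.37241 >1
  x=-3.228: |R|=1.24533 >1
  x=-3.220: |R|=1.23613 >1
Interval (-3.0000, 0).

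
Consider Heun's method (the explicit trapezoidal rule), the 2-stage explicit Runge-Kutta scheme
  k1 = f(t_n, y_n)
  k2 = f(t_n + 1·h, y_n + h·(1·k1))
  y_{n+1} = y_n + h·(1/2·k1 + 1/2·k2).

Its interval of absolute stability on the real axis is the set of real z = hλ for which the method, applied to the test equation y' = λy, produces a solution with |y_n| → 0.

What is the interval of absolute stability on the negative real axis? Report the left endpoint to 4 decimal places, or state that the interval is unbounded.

z∈(-2.0000,0).

Set f=λy, z=hλ:
  order 2, 2-stage ⇒ R(z)=1+z+z^2/2
  (e.g. R(-1.77)=0.79645, |R|=0.79645)

Find x<0 with |R(x)|<1.
x=-1.77: |R|=0.7964
|R(-2)|=1.0000 |R(-1.26)|=0.5338 |R(-0.83)|=0.5145
Bisect:
  x_lo=-2.7426 |R|=2.0183  x_hi=-0.3378 |R|=0.7193
  mid=-1.54018 |R|=0.64590 →hi
  mid=-2.14138 |R|=1.15138 →lo
  mid=-1.84078 |R|=0.85346 →hi
  mid=-1.99108 |R|=0.99112 →hi
  mid=-2.06623 |R|=1.06843 →lo
  mid=-2.02866 |R|=1.02907 →lo
  mid=-2.00987 |R|=1.00992 →lo
  ...
  [-2.00004,-1.99989] ⇒ x*=-2.0000
Interval (-2.0000, 0).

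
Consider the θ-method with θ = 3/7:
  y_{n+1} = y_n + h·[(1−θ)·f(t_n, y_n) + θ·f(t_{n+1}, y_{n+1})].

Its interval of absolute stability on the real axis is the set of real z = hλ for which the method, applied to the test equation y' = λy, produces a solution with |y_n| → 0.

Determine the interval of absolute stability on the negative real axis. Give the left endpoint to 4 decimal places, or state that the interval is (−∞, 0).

On y'=λy, z=hλ:
  y_{n+1} = y_n + z·[4/7·y_n + 3/7·y_{n+1}] ⇒ (1 − 3/7z)y_{n+1} = (1 + 4/7z)y_n
  Hence R(z) = (1 + 4/7z)/(1 − 3/7z).

Need |R(x)|<1, x<0.
x=-1.56: |R|=0.0651
R=−1: 1+4/7x = −1+3/7x ⇒ -1/7x=2 ⇒ x=2/(-1/7)=-14.0000
Confirm numerically:
  x=-10.385: |R|=0.90525 <1
  x=-10.207: |R|=0.89918 <1
  x=-8.798: |R|=0.84422 <1
  x=-7.166: |R|=0.76019 <1
  x=-14.282: |R|=1.00566 >1
  x=-14.081: |R|=1.00164 >1
Interval (-14.0000, 0).

z∈(-14.0000,0).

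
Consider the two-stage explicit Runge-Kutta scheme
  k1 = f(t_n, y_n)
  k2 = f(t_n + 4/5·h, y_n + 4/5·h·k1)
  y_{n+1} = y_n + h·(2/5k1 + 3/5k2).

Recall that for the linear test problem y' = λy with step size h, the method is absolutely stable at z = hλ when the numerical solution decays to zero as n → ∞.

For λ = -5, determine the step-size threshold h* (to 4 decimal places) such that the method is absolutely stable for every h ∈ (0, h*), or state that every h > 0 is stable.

(-2.0833,0); λ=-5 ⇒ h* = (25/12)/5 = 0.4167.

On y'=λy, z=hλ:
  k1=λy_n ⇒ h·k1=z·y_n;  k2=λ(1+4/5z)y_n ⇒ h·k2=z(1+4/5z)y_n
  y_{n+1}/y_n = 1 + 2/5z + 3/5z(1+4/5z) = 1 + z + 12/25z²
  R(z) = 1 + z + 12/25z².

Find x<0 with |R(x)|<1.
x=-1.39: |R|=0.5374
R=1: x+12/25x²=0 ⇒ x=−25/12=-2.0833; min R=1−1/(4·12/25)=0.4792>−1
Confirm numerically:
  x=-1.995: |R|=0.91541 <1
  x=-0.978: |R|=0.48111 <1
  x=-0.905: |R|=0.48813 <1
  x=-2.655: |R|=1.72853 >1
  x=-2.511: |R|=1.51546 >1
  x=-2.138: |R|=1.05610 >1
So |R|<1 on (-2.0833, 0).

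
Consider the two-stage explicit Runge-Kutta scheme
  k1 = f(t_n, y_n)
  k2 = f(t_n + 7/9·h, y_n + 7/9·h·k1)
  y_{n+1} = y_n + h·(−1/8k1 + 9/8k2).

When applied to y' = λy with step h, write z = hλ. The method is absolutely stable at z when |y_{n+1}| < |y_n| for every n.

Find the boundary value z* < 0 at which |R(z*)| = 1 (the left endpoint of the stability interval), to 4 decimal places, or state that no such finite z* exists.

With y'=λy (z=hλ):
  k1=λy_n ⇒ h·k1=z·y_n;  k2=λ(1+7/9z)y_n ⇒ h·k2=z(1+7/9z)y_n
  y_{n+1}/y_n = 1 − 1/8z + 9/8z(1+7/9z) = 1 + z + 7/8z²
  R(z) = 1 + z + 7/8z².

Find x<0 with |R(x)|<1.
x=-1.36: |R|=1.2584
R=1: x+7/8x²=0 ⇒ x=−8/7=-1.1429; min R=1−1/(4·7/8)=0.7143>−1
Confirm numerically:
  x=-0.860: |R|=0.78715 <1
  x=-0.649: |R|=0.71955 <1
  x=-0.588: |R|=0.71453 <1
  x=-1.377: |R|=1.28211 >1
  x=-1.348: |R|=1.24197 >1
  x=-1.224: |R|=1.08690 >1
Interval (-1.1429, 0).

z* = -1.1429.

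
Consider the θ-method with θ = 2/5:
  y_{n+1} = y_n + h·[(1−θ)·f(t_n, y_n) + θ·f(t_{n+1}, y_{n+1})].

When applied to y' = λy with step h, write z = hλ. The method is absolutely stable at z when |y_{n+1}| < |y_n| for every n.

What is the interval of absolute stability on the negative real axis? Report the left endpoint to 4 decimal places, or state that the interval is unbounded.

Set f=λy, z=hλ:
  y_{n+1} = y_n + z·[3/5·y_n + 2/5·y_{n+1}] ⇒ (1 − 2/5z)y_{n+1} = (1 + 3/5z)y_n
  ⇒ R(z) = (1 + 3/5z)/(1 − 2/5z).

Find x<0 with |R(x)|<1.
x=-1.6: |R|=0.0244
R=−1: 1+3/5x = −1+2/5x ⇒ -1/5x=2 ⇒ x=2/(-1/5)=-10.0000
Confirm numerically:
  x=-8.549: |R|=0.93434 <1
  x=-7.278: |R|=0.86081 <1
  x=-4.585: |R|=0.61785 <1
  x=-10.581: |R|=1.02221 >1
  x=-10.176: |R|=1.00694 >1
So |R|<1 on (-10.0000, 0).

(-10.0000, 0).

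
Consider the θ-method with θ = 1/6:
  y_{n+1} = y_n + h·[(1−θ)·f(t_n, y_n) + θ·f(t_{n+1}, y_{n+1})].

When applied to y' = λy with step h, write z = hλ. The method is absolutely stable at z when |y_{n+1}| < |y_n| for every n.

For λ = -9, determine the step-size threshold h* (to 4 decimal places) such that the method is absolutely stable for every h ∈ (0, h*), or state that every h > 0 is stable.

On y'=λy, z=hλ:
  y_{n+1} = y_n + z·[5/6·y_n + 1/6·y_{n+1}] ⇒ (1 − 1/6z)y_{n+1} = (1 + 5/6z)y_n
  ⇒ R(z) = (1 + 5/6z)/(1 − 1/6z).

Boundary: |R(x)|=1, x<0.
x=-0.97: |R|=0.1650
R=−1: 1+5/6x = −1+1/6x ⇒ -2/3x=2 ⇒ x=2/(-2/3)=-3.0000
Confirm numerically:
  x=-2.967: |R|=0.98528 <1
  x=-2.158: |R|=0.58715 <1
  x=-1.910: |R|=0.44880 <1
  x=-3.597: |R|=1.24883 >1
  x=-3.591: |R|=1.24648 >1
  x=-3.366: |R|=1.15631 >1
Stable set (-3.0000, 0).

(-3.0000,0); λ=-9 ⇒ h* = (3)/9 = 0.3333.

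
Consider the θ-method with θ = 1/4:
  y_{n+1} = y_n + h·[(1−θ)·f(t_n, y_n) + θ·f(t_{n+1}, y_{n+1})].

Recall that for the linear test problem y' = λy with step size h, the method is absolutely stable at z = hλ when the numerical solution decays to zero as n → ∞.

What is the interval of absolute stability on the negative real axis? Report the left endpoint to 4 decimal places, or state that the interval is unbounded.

(-4.0000, 0).

On y'=λy, z=hλ:
  y_{n+1} = y_n + z·[3/4·y_n + 1/4·y_{n+1}] ⇒ (1 − 1/4z)y_{n+1} = (1 + 3/4z)y_n
  ⇒ R(z) = (1 + 3/4z)/(1 − 1/4z).

Need |R(x)|<1, x<0.
x=-1.15: |R|=0.1068
R=−1: 1+3/4x = −1+1/4x ⇒ -1/2x=2 ⇒ x=2/(-1/2)=-4.0000
Confirm numerically:
  x=-3.359: |R|=0.82579 <1
  x=-3.171: |R|=0.76879 <1
  x=-2.242: |R|=0.43672 <1
  x=-4.501: |R|=1.11787 >1
  x=-4.407: |R|=1.09682 >1
Stable set (-4.0000, 0).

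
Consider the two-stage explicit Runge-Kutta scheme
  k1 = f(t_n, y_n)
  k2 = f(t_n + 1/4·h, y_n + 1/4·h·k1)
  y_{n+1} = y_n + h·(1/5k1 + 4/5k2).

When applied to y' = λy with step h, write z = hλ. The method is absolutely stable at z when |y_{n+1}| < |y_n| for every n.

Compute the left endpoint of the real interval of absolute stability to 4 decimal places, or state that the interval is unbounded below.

Test eqn y'=λy, z=hλ:
  k1=λy_n ⇒ h·k1=z·y_n;  k2=λ(1+1/4z)y_n ⇒ h·k2=z(1+1/4z)y_n
  y_{n+1}/y_n = 1 + 1/5z + 4/5z(1+1/4z) = 1 + z + 1/5z²
  R(z) = 1 + z + 1/5z².

Need |R(x)|<1, x<0.
x=-0.45: |R|=0.5905
R=1: x+1/5x²=0 ⇒ x=−5=-5.0000; min R=1−1/(4·1/5)=-0.2500>−1
Confirm numerically:
  x=-4.713: |R|=0.72947 <1
  x=-2.894: |R|=0.21895 <1
  x=-2.137: |R|=0.22365 <1
  x=-5.405: |R|=1.43781 >1
  x=-5.243: |R|=1.25481 >1
Stable set (-5.0000, 0).

left endpoint -5.0000.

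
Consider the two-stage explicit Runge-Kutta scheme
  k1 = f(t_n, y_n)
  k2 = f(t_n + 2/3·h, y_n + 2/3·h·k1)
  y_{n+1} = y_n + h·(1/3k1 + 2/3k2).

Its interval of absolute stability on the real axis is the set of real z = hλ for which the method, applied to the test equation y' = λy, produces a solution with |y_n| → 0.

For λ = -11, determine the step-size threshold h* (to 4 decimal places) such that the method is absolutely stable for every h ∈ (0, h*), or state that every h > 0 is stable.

(-2.2500,0); λ=-11 ⇒ h* = (9/4)/11 = 0.2045.

Test eqn y'=λy, z=hλ:
  k1=λy_n ⇒ h·k1=z·y_n;  k2=λ(1+2/3z)y_n ⇒ h·k2=z(1+2/3z)y_n
  y_{n+1}/y_n = 1 + 1/3z + 2/3z(1+2/3z) = 1 + z + 4/9z²
  so R(z) = 1 + z + 4/9z².

Find x<0 with |R(x)|<1.
x=-0.63: |R|=0.5464
R=1: x+4/9x²=0 ⇒ x=−9/4=-2.2500; min R=1−1/(4·4/9)=0.4375>−1
Confirm numerically:
  x=-2.173: |R|=0.92564 <1
  x=-1.852: |R|=0.67240 <1
  x=-1.681: |R|=0.57489 <1
  x=-1.125: |R|=0.43750 <1
  x=-2.646: |R|=1.46570 >1
  x=-2.625: |R|=1.43750 >1
  x=-2.577: |R|=1.37452 >1
So |R|<1 on (-2.2500, 0).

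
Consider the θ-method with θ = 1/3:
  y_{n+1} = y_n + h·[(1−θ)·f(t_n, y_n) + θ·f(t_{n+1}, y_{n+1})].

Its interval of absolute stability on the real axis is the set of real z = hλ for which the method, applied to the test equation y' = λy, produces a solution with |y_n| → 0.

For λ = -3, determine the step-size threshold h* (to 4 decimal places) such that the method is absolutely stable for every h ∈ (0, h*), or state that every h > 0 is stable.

(-6.0000,0); λ=-3 ⇒ h* = (6)/3 = 2.0000.

Test eqn y'=λy, z=hλ:
  y_{n+1} = y_n + z·[2/3·y_n + 1/3·y_{n+1}] ⇒ (1 − 1/3z)y_{n+1} = (1 + 2/3z)y_n
  so R(z) = (1 + 2/3z)/(1 − 1/3z).

Find x<0 with |R(x)|<1.
x=-0.41: |R|=0.6393
R=−1: 1+2/3x = −1+1/3x ⇒ -1/3x=2 ⇒ x=2/(-1/3)=-6.0000
Confirm numerically:
  x=-5.569: |R|=0.94970 <1
  x=-2.909: |R|=0.47690 <1
  x=-2.697: |R|=0.42022 <1
  x=-6.343: |R|=1.03671 >1
  x=-6.159: |R|=1.01736 >1
  x=-6.079: |R|=1.00870 >1
Interval (-6.0000, 0).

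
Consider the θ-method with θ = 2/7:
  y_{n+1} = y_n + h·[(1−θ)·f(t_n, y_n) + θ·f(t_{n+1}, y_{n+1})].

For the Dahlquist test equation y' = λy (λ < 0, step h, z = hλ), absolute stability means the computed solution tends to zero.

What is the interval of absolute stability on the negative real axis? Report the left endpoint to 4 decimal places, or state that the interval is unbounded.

z∈(-4.6667,0).

Test eqn y'=λy, z=hλ:
  y_{n+1} = y_n + z·[5/7·y_n + 2/7·y_{n+1}] ⇒ (1 − 2/7z)y_{n+1} = (1 + 5/7z)y_n
  so R(z) = (1 + 5/7z)/(1 − 2/7z).

Boundary: |R(x)|=1, x<0.
x=-1.34: |R|=0.0310
R=−1: 1+5/7x = −1+2/7x ⇒ -3/7x=2 ⇒ x=2/(-3/7)=-4.6667
Confirm numerically:
  x=-3.450: |R|=0.73741 <1
  x=-2.845: |R|=0.56935 <1
  x=-2.583: |R|=0.48619 <1
  x=-2.446: |R|=0.43979 <1
  x=-5.077: |R|=1.07176 >1
  x=-4.822: |R|=1.02800 >1
Stable set (-4.6667, 0).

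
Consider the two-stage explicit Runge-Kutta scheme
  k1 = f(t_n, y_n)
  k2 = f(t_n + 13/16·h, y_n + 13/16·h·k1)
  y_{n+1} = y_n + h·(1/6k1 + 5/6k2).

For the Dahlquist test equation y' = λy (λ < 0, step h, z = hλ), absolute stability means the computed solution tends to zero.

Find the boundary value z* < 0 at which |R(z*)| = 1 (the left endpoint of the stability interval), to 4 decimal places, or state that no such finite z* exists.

Set f=λy, z=hλ:
  k1=λy_n ⇒ h·k1=z·y_n;  k2=λ(1+13/16z)y_n ⇒ h·k2=z(1+13/16z)y_n
  y_{n+1}/y_n = 1 + 1/6z + 5/6z(1+13/16z) = 1 + z + 65/96z²
  Hence R(z) = 1 + z + 65/96z².

Solve |R(x)|<1 on ℝ⁻.
x=-0.69: |R|=0.6324
R=1: x+65/96x²=0 ⇒ x=−96/65=-1.4769; min R=1−1/(4·65/96)=0.6308>−1
Confirm numerically:
  x=-1.264: |R|=0.81777 <1
  x=-0.714: |R|=0.63117 <1
  x=-0.690: |R|=0.63236 <1
  x=-1.983: |R|=1.67949 >1
  x=-1.545: |R|=1.07121 >1
Stable set (-1.4769, 0).

z* = -1.4769.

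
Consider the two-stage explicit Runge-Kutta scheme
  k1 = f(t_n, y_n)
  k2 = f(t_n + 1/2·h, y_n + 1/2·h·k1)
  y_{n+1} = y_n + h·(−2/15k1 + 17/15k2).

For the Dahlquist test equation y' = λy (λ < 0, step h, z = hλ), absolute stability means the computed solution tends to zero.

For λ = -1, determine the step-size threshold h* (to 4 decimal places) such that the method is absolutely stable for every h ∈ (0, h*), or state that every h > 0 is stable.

Test eqn y'=λy, z=hλ:
  k1=λy_n ⇒ h·k1=z·y_n;  k2=λ(1+1/2z)y_n ⇒ h·k2=z(1+1/2z)y_n
  y_{n+1}/y_n = 1 − 2/15z + 17/15z(1+1/2z) = 1 + z + 17/30z²
  R(z) = 1 + z + 17/30z².

Need |R(x)|<1, x<0.
x=-1.45: |R|=0.7414
R=1: x+17/30x²=0 ⇒ x=−30/17=-1.7647; min R=1−1/(4·17/30)=0.5588>−1
Confirm numerically:
  x=-1.724: |R|=0.96023 <1
  x=-1.285: |R|=0.65069 <1
  x=-1.180: |R|=0.60903 <1
  x=-2.194: |R|=1.53373 >1
  x=-2.161: |R|=1.48529 >1
  x=-2.111: |R|=1.41425 >1
Interval (-1.7647, 0).

(-1.7647,0); λ=-1 ⇒ h* = (30/17)/1 = 1.7647.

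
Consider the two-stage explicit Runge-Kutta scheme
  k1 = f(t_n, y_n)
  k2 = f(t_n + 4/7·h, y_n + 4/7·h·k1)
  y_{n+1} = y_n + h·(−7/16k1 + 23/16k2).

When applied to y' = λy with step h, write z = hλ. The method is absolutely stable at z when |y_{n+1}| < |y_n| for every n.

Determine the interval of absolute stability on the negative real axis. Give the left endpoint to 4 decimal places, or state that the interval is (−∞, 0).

With y'=λy (z=hλ):
  k1=λy_n ⇒ h·k1=z·y_n;  k2=λ(1+4/7z)y_n ⇒ h·k2=z(1+4/7z)y_n
  y_{n+1}/y_n = 1 − 7/16z + 23/16z(1+4/7z) = 1 + z + 23/28z²
  R(z) = 1 + z + 23/28z².

Boundary: |R(x)|=1, x<0.
x=-0.74: |R|=0.7098
R=1: x+23/28x²=0 ⇒ x=−28/23=-1.2174; min R=1−1/(4·23/28)=0.6957>−1
Confirm numerically:
  x=-1.161: |R|=0.94622 <1
  x=-0.888: |R|=0.75973 <1
  x=-0.848: |R|=0.74269 <1
  x=-1.806: |R|=1.87320 >1
  x=-1.639: |R|=1.56762 >1
Interval (-1.2174, 0).

(-1.2174, 0).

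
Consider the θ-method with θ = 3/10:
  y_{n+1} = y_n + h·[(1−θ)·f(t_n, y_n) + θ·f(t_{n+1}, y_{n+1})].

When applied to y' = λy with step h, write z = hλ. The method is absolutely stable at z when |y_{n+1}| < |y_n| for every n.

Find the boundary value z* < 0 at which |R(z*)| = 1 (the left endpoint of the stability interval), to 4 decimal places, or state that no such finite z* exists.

z* = -5.0000.

With y'=λy (z=hλ):
  y_{n+1} = y_n + z·[7/10·y_n + 3/10·y_{n+1}] ⇒ (1 − 3/10z)y_{n+1} = (1 + 7/10z)y_n
  so R(z) = (1 + 7/10z)/(1 − 3/10z).

Need |R(x)|<1, x<0.
x=-1.72: |R|=0.1346
R=−1: 1+7/10x = −1+3/10x ⇒ -2/5x=2 ⇒ x=2/(-2/5)=-5.0000
Confirm numerically:
  x=-4.896: |R|=0.98315 <1
  x=-2.325: |R|=0.36966 <1
  x=-2.162: |R|=0.31142 <1
  x=-2.138: |R|=0.30255 <1
  x=-5.453: |R|=1.06874 >1
  x=-5.325: |R|=1.05005 >1
  x=-5.176: |R|=1.02758 >1
So |R|<1 on (-5.0000, 0).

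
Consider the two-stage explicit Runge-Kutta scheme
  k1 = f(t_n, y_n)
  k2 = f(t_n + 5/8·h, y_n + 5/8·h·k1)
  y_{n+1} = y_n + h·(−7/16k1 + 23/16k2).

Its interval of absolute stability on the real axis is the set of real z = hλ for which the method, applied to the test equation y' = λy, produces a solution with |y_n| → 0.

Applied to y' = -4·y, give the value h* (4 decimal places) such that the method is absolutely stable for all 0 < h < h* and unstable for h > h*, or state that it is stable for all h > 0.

(-1.1130,0); λ=-4 ⇒ h* = (128/115)/4 = 0.2783.

Set f=λy, z=hλ:
  k1=λy_n ⇒ h·k1=z·y_n;  k2=λ(1+5/8z)y_n ⇒ h·k2=z(1+5/8z)y_n
  y_{n+1}/y_n = 1 − 7/16z + 23/16z(1+5/8z) = 1 + z + 115/128z²
  Hence R(z) = 1 + z + 115/128z².

Find x<0 with |R(x)|<1.
x=-1.63: |R|=1.7571
R=1: x+115/128x²=0 ⇒ x=−128/115=-1.1130; min R=1−1/(4·115/128)=0.7217>−1
Confirm numerically:
  x=-1.048: |R|=0.93876 <1
  x=-0.965: |R|=0.87165 <1
  x=-0.774: |R|=0.76423 <1
  x=-1.452: |R|=1.44218 >1
  x=-1.283: |R|=1.19591 >1
Interval (-1.1130, 0).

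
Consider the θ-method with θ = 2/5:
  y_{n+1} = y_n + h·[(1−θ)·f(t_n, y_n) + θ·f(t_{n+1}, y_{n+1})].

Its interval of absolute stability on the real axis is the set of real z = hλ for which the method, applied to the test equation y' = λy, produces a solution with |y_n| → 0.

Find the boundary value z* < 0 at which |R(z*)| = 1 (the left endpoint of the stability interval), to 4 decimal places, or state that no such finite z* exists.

left endpoint -10.0000.

Test eqn y'=λy, z=hλ:
  y_{n+1} = y_n + z·[3/5·y_n + 2/5·y_{n+1}] ⇒ (1 − 2/5z)y_{n+1} = (1 + 3/5z)y_n
  R(z) = (1 + 3/5z)/(1 − 2/5z).

Boundary: |R(x)|=1, x<0.
x=-0.43: |R|=0.6331
R=−1: 1+3/5x = −1+2/5x ⇒ -1/5x=2 ⇒ x=2/(-1/5)=-10.0000
Confirm numerically:
  x=-9.091: |R|=0.96079 <1
  x=-8.878: |R|=0.95069 <1
  x=-7.316: |R|=0.86328 <1
  x=-10.369: |R|=1.01434 >1
  x=-10.312: |R|=1.01218 >1
  x=-10.284: |R|=1.01111 >1
Interval (-10.0000, 0).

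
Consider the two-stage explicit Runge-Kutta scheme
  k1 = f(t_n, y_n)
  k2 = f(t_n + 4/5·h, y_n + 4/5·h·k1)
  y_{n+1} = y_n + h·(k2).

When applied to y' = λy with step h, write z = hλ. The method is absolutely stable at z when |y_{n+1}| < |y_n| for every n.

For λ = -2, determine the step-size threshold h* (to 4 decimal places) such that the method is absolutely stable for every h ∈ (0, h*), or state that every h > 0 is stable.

(-1.2500,0); λ=-2 ⇒ h* = (5/4)/2 = 0.6250.

With y'=λy (z=hλ):
  k1=λy_n ⇒ h·k1=z·y_n;  k2=λ(1+4/5z)y_n ⇒ h·k2=z(1+4/5z)y_n
  y_{n+1}/y_n = 1 + z(1+4/5z) = 1 + z + 4/5z²
  so R(z) = 1 + z + 4/5z².

Need |R(x)|<1, x<0.
x=-0.39: |R|=0.7317
R=1: x+4/5x²=0 ⇒ x=−5/4=-1.2500; min R=1−1/(4·4/5)=0.6875>−1
Confirm numerically:
  x=-1.039: |R|=0.82462 <1
  x=-0.768: |R|=0.70386 <1
  x=-0.709: |R|=0.69314 <1
  x=-0.543: |R|=0.69288 <1
  x=-1.798: |R|=1.78824 >1
  x=-1.499: |R|=1.29860 >1
Interval (-1.2500, 0).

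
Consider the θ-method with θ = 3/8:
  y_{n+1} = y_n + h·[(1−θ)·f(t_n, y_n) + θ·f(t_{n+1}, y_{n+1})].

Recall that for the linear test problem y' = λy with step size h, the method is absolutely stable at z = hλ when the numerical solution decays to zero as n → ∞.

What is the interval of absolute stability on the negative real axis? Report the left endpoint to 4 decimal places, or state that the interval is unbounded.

(-8.0000, 0).

On y'=λy, z=hλ:
  y_{n+1} = y_n + z·[5/8·y_n + 3/8·y_{n+1}] ⇒ (1 − 3/8z)y_{n+1} = (1 + 5/8z)y_n
  ⇒ R(z) = (1 + 5/8z)/(1 − 3/8z).

Need |R(x)|<1, x<0.
x=-1.06: |R|=0.2415
R=−1: 1+5/8x = −1+3/8x ⇒ -1/4x=2 ⇒ x=2/(-1/4)=-8.0000
Confirm numerically:
  x=-5.772: |R|=0.82398 <1
  x=-4.471: |R|=0.67039 <1
  x=-4.235: |R|=0.63632 <1
  x=-3.403: |R|=0.49508 <1
  x=-8.321: |R|=1.01948 >1
  x=-8.273: |R|=1.01664 >1
Interval (-8.0000, 0).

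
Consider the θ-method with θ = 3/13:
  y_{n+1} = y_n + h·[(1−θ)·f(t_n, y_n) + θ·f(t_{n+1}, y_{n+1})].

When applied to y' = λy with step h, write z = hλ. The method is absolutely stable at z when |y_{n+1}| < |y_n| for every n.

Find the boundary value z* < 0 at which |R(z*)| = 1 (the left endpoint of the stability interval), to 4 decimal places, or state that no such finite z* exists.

z* = -3.7143.

With y'=λy (z=hλ):
  y_{n+1} = y_n + z·[10/13·y_n + 3/13·y_{n+1}] ⇒ (1 − 3/13z)y_{n+1} = (1 + 10/13z)y_n
  so R(z) = (1 + 10/13z)/(1 − 3/13z).

Need |R(x)|<1, x<0.
x=-1.7: |R|=0.2210
R=−1: 1+10/13x = −1+3/13x ⇒ -7/13x=2 ⇒ x=2/(-7/13)=-3.7143
Confirm numerically:
  x=-3.105: |R|=0.80887 <1
  x=-2.966: |R|=0.76080 <1
  x=-2.198: |R|=0.45830 <1
  x=-1.924: |R|=0.33241 <1
  x=-4.108: |R|=1.10883 >1
  x=-3.870: |R|=1.04429 >1
So |R|<1 on (-3.7143, 0).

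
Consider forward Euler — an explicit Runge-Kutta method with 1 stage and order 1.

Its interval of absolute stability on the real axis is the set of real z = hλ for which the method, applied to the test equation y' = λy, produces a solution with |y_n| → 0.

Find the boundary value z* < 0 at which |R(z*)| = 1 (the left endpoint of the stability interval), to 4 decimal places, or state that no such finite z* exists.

Set f=λy, z=hλ:
  order 1, 1-stage ⇒ R(z)=1+z
  (e.g. R(-1.6)=-0.60000, |R|=0.60000)

Need |R(x)|<1, x<0.
x=-1.6: |R|=0.6000
|R(-2.34)|=1.3400 |R(-1.15)|=0.1500 |R(-0.66)|=0.3400
Bisect:
  x_lo=-2.5435 |R|=1.5435  x_hi=-0.3307 |R|=0.6693
  mid=-1.43712 |R|=0.43712 →hi
  mid=-1.99032 |R|=0.99032 →hi
  mid=-2.26691 |R|=1.26691 →lo
  mid=-2.12861 |R|=1.12861 →lo
  mid=-2.05946 |R|=1.05946 →lo
  mid=-2.02489 |R|=1.02489 →lo
  mid=-2.00760 |R|=1.00760 →lo
  ...
  [-2.00004,-1.99990] ⇒ x*=-2.0000
So |R|<1 on (-2.0000, 0).

z* = -2.0000.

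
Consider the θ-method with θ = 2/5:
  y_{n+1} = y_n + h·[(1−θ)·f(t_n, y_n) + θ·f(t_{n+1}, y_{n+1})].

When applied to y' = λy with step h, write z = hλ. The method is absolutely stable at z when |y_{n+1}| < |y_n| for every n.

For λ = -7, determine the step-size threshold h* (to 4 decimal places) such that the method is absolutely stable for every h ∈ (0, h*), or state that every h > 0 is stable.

Test eqn y'=λy, z=hλ:
  y_{n+1} = y_n + z·[3/5·y_n + 2/5·y_{n+1}] ⇒ (1 − 2/5z)y_{n+1} = (1 + 3/5z)y_n
  ⇒ R(z) = (1 + 3/5z)/(1 − 2/5z).

Need |R(x)|<1, x<0.
x=-0.85: |R|=0.3657
R=−1: 1+3/5x = −1+2/5x ⇒ -1/5x=2 ⇒ x=2/(-1/5)=-10.0000
Confirm numerically:
  x=-5.914: |R|=0.75719 <1
  x=-5.707: |R|=0.73845 <1
  x=-4.949: |R|=0.66096 <1
  x=-10.599: |R|=1.02286 >1
  x=-10.038: |R|=1.00152 >1
Interval (-10.0000, 0).

(-10.0000,0); λ=-7 ⇒ h* = (10)/7 = 1.4286.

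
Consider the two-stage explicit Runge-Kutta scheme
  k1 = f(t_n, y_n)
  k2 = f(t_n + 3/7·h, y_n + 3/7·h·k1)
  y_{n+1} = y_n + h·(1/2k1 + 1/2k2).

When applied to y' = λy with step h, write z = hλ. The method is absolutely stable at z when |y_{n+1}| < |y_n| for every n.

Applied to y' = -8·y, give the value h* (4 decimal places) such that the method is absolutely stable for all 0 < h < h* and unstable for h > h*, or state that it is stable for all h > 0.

With y'=λy (z=hλ):
  k1=λy_n ⇒ h·k1=z·y_n;  k2=λ(1+3/7z)y_n ⇒ h·k2=z(1+3/7z)y_n
  y_{n+1}/y_n = 1 + 1/2z + 1/2z(1+3/7z) = 1 + z + 3/14z²
  ⇒ R(z) = 1 + z + 3/14z².

Boundary: |R(x)|=1, x<0.
x=-0.63: |R|=0.4550
R=1: x+3/14x²=0 ⇒ x=−14/3=-4.6667; min R=1−1/(4·3/14)=-0.1667>−1
Confirm numerically:
  x=-4.471: |R|=0.81254 <1
  x=-2.662: |R|=0.14352 <1
  x=-2.294: |R|=0.16634 <1
  x=-2.198: |R|=0.16274 <1
  x=-5.053: |R|=1.41832 >1
  x=-4.728: |R|=1.06214 >1
So |R|<1 on (-4.6667, 0).

(-4.6667,0); λ=-8 ⇒ h* = (14/3)/8 = 0.5833.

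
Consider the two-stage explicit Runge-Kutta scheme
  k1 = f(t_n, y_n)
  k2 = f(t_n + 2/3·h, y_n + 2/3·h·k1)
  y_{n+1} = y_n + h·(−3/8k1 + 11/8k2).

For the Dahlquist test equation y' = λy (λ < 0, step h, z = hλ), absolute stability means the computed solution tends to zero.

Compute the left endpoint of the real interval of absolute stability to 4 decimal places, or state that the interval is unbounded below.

Test eqn y'=λy, z=hλ:
  k1=λy_n ⇒ h·k1=z·y_n;  k2=λ(1+2/3z)y_n ⇒ h·k2=z(1+2/3z)y_n
  y_{n+1}/y_n = 1 − 3/8z + 11/8z(1+2/3z) = 1 + z + 11/12z²
  R(z) = 1 + z + 11/12z².

Need |R(x)|<1, x<0.
x=-1.55: |R|=1.6523
R=1: x+11/12x²=0 ⇒ x=−12/11=-1.0909; min R=1−1/(4·11/12)=0.7273>−1
Confirm numerically:
  x=-0.732: |R|=0.75917 <1
  x=-0.650: |R|=0.73729 <1
  x=-0.478: |R|=0.73144 <1
  x=-0.470: |R|=0.73249 <1
  x=-1.279: |R|=1.22052 >1
  x=-1.155: |R|=1.06786 >1
  x=-1.152: |R|=1.06451 >1
So |R|<1 on (-1.0909, 0).

left endpoint -1.0909.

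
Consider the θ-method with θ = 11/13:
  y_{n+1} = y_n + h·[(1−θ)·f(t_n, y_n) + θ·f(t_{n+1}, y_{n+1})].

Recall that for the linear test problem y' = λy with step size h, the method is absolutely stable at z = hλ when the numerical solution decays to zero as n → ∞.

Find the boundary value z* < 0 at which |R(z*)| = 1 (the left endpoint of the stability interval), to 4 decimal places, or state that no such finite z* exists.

unbounded; (−∞, 0).

Set f=λy, z=hλ:
  y_{n+1} = y_n + z·[2/13·y_n + 11/13·y_{n+1}] ⇒ (1 − 11/13z)y_{n+1} = (1 + 2/13z)y_n
  so R(z) = (1 + 2/13z)/(1 − 11/13z).

Need |R(x)|<1, x<0.
x=-1.03: |R|=0.4497
x=-2: |R|=0.2571
x=-10: |R|=0.0569
x=-100: |R|=0.1680
θ=11/13≥1/2 ⇒ |1+2/13x|<|1−11/13x| ∀x<0 ⇒ interval (−∞,0).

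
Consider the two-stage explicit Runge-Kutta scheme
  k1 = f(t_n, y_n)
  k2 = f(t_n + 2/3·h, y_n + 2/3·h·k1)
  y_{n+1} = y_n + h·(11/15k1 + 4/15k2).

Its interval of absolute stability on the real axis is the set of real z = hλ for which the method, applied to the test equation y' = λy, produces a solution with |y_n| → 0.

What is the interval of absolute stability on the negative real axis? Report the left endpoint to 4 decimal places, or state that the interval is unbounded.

On y'=λy, z=hλ:
  k1=λy_n ⇒ h·k1=z·y_n;  k2=λ(1+2/3z)y_n ⇒ h·k2=z(1+2/3z)y_n
  y_{n+1}/y_n = 1 + 11/15z + 4/15z(1+2/3z) = 1 + z + 8/45z²
  ⇒ R(z) = 1 + z + 8/45z².

Solve |R(x)|<1 on ℝ⁻.
x=-0.51: |R|=0.5362
R=1: x+8/45x²=0 ⇒ x=−45/8=-5.6250; min R=1−1/(4·8/45)=-0.4062>−1
Confirm numerically:
  x=-4.919: |R|=0.38261 <1
  x=-4.513: |R|=0.10783 <1
  x=-3.623: |R|=0.28947 <1
  x=-2.253: |R|=0.35060 <1
  x=-6.214: |R|=1.65067 >1
  x=-5.910: |R|=1.29944 >1
Stable set (-5.6250, 0).

z∈(-5.6250,0).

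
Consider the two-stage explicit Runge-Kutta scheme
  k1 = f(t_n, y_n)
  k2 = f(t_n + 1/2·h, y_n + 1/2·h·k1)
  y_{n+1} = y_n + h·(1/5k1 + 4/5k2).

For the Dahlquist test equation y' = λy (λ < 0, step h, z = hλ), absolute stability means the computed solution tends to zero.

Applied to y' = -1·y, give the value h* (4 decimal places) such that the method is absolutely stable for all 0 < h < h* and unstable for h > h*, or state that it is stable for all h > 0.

Test eqn y'=λy, z=hλ:
  k1=λy_n ⇒ h·k1=z·y_n;  k2=λ(1+1/2z)y_n ⇒ h·k2=z(1+1/2z)y_n
  y_{n+1}/y_n = 1 + 1/5z + 4/5z(1+1/2z) = 1 + z + 2/5z²
  so R(z) = 1 + z + 2/5z².

Solve |R(x)|<1 on ℝ⁻.
x=-0.32: |R|=0.7210
R=1: x+2/5x²=0 ⇒ x=−5/2=-2.5000; min R=1−1/(4·2/5)=0.3750>−1
Confirm numerically:
  x=-2.392: |R|=0.89667 <1
  x=-2.046: |R|=0.62845 <1
  x=-1.939: |R|=0.56489 <1
  x=-1.373: |R|=0.38105 <1
  x=-2.771: |R|=1.30038 >1
  x=-2.703: |R|=1.21948 >1
  x=-2.589: |R|=1.09217 >1
So |R|<1 on (-2.5000, 0).

(-2.5000,0); λ=-1 ⇒ h* = (5/2)/1 = 2.5000.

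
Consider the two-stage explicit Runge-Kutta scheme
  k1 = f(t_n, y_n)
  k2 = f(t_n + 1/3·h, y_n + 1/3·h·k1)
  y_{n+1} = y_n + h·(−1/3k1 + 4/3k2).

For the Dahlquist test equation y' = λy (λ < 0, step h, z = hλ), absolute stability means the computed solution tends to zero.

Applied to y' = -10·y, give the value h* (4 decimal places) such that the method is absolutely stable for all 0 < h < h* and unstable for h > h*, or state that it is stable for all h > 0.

(-2.2500,0); λ=-10 ⇒ h* = (9/4)/10 = 0.2250.

With y'=λy (z=hλ):
  k1=λy_n ⇒ h·k1=z·y_n;  k2=λ(1+1/3z)y_n ⇒ h·k2=z(1+1/3z)y_n
  y_{n+1}/y_n = 1 − 1/3z + 4/3z(1+1/3z) = 1 + z + 4/9z²
  R(z) = 1 + z + 4/9z².

Find x<0 with |R(x)|<1.
x=-0.6: |R|=0.5600
R=1: x+4/9x²=0 ⇒ x=−9/4=-2.2500; min R=1−1/(4·4/9)=0.4375>−1
Confirm numerically:
  x=-1.544: |R|=0.51553 <1
  x=-1.253: |R|=0.44478 <1
  x=-0.957: |R|=0.45004 <1
  x=-2.684: |R|=1.51771 >1
  x=-2.628: |R|=1.44150 >1
  x=-2.556: |R|=1.34762 >1
Interval (-2.2500, 0).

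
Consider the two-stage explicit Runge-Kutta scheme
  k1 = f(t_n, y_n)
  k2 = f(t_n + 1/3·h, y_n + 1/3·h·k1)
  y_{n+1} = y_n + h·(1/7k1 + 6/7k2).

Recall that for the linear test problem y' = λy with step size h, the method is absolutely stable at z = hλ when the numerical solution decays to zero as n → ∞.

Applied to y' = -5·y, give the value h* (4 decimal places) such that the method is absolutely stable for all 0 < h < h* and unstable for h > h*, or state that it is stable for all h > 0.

With y'=λy (z=hλ):
  k1=λy_n ⇒ h·k1=z·y_n;  k2=λ(1+1/3z)y_n ⇒ h·k2=z(1+1/3z)y_n
  y_{n+1}/y_n = 1 + 1/7z + 6/7z(1+1/3z) = 1 + z + 2/7z²
  so R(z) = 1 + z + 2/7z².

Find x<0 with |R(x)|<1.
x=-1.24: |R|=0.1993
R=1: x+2/7x²=0 ⇒ x=−7/2=-3.5000; min R=1−1/(4·2/7)=0.1250>−1
Confirm numerically:
  x=-3.296: |R|=0.80789 <1
  x=-2.555: |R|=0.31015 <1
  x=-1.874: |R|=0.12939 <1
  x=-3.984: |R|=1.55093 >1
  x=-3.710: |R|=1.22260 >1
  x=-3.672: |R|=1.18045 >1
Interval (-3.5000, 0).

(-3.5000,0); λ=-5 ⇒ h* = (7/2)/5 = 0.7000.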